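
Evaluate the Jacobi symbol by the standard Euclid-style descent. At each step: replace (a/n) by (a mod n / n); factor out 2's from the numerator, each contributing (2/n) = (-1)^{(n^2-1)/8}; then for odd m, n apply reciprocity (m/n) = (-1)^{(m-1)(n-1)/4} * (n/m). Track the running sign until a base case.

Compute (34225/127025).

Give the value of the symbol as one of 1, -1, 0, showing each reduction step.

0

reciprocity: (34225/127025) = +1·(127025/34225) since 34225 mod 4 = 1, 127025 mod 4 = 1; sign now +1
(127025/34225) = (24350/34225)   [reduce mod 34225]
24350 = 2^1·12175; (2/34225) = +1 since 34225 mod 8 = 1, so (24350/34225) = (+1)^1·(12175/34225); sign now +1
reciprocity: (12175/34225) = +1·(34225/12175) since 12175 mod 4 = 3, 34225 mod 4 = 1; sign now +1
(34225/12175) = (9875/12175)   [reduce mod 12175]
reciprocity: (9875/12175) = -1·(12175/9875) since 9875 mod 4 = 3, 12175 mod 4 = 3; sign now -1
(12175/9875) = (2300/9875)   [reduce mod 9875]
2300 = 2^2·575; (2/9875) = -1 since 9875 mod 8 = 3, so (2300/9875) = (-1)^2·(575/9875); sign now -1
reciprocity: (575/9875) = -1·(9875/575) since 575 mod 4 = 3, 9875 mod 4 = 3; sign now +1
(9875/575) = (100/575)   [reduce mod 575]
100 = 2^2·25; (2/575) = +1 since 575 mod 8 = 7, so (100/575) = (+1)^2·(25/575); sign now +1
reciprocity: (25/575) = +1·(575/25) since 25 mod 4 = 1, 575 mod 4 = 3; sign now +1
(575/25) = (0/25)   [reduce mod 25]
(0/25) = 0   [gcd(a, n) > 1]; final value = 0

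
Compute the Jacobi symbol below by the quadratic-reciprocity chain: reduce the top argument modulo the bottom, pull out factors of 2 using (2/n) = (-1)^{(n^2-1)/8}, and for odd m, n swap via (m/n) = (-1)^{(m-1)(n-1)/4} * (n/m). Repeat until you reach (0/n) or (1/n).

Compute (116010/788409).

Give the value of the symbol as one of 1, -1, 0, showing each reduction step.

factor out 2^1: 116010 = 2^1·58005; with 788409 mod 8 = 1, (2/788409) = +1; sign now +1; continue with (58005/788409)
flip (58005/788409) -> (788409/58005): both odd, 58005 mod 4 = 1, 788409 mod 4 = 1, so the flip contributes +1; sign now +1
(788409/58005): 788409 mod 58005 = 34344, so (788409/58005) = (34344/58005)
factor out 2^3: 34344 = 2^3·4293; with 58005 mod 8 = 5, (2/58005) = -1; sign now -1; continue with (4293/58005)
flip (4293/58005) -> (58005/4293): both odd, 4293 mod 4 = 1, 58005 mod 4 = 1, so the flip contributes +1; sign now -1
(58005/4293): 58005 mod 4293 = 2196, so (58005/4293) = (2196/4293)
factor out 2^2: 2196 = 2^2·549; with 4293 mod 8 = 5, (2/4293) = -1; sign now -1; continue with (549/4293)
flip (549/4293) -> (4293/549): both odd, 549 mod 4 = 1, 4293 mod 4 = 1, so the flip contributes +1; sign now -1
(4293/549): 4293 mod 549 = 450, so (4293/549) = (450/549)
factor out 2^1: 450 = 2^1·225; with 549 mod 8 = 5, (2/549) = -1; sign now +1; continue with (225/549)
flip (225/549) -> (549/225): both odd, 225 mod 4 = 1, 549 mod 4 = 1, so the flip contributes +1; sign now +1
(549/225): 549 mod 225 = 99, so (549/225) = (99/225)
flip (99/225) -> (225/99): both odd, 99 mod 4 = 3, 225 mod 4 = 1, so the flip contributes +1; sign now +1
(225/99): 225 mod 99 = 27, so (225/99) = (27/99)
flip (27/99) -> (99/27): both odd, 27 mod 4 = 3, 99 mod 4 = 3, so the flip contributes -1; sign now -1
(99/27): 99 mod 27 = 18, so (99/27) = (18/27)
factor out 2^1: 18 = 2^1·9; with 27 mod 8 = 3, (2/27) = -1; sign now +1; continue with (9/27)
flip (9/27) -> (27/9): both odd, 9 mod 4 = 1, 27 mod 4 = 3, so the flip contributes +1; sign now +1
(27/9): 27 mod 9 = 0, so (27/9) = (0/9)
reached (0/9); gcd(a, n) > 1, so (0/9) = 0 and the symbol is 0

0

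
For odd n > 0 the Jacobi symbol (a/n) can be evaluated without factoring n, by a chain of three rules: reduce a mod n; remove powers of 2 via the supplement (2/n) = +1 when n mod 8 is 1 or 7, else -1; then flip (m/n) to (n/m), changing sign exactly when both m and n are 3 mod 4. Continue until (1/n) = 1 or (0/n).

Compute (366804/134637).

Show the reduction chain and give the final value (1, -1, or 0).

0

(366804/134637): 366804 mod 134637 = 97530, so (366804/134637) = (97530/134637)
factor out 2^1: 97530 = 2^1·48765; with 134637 mod 8 = 5, (2/134637) = -1; sign now -1; continue with (48765/134637)
flip (48765/134637) -> (134637/48765): both odd, 48765 mod 4 = 1, 134637 mod 4 = 1, so the flip contributes +1; sign now -1
(134637/48765): 134637 mod 48765 = 37107, so (134637/48765) = (37107/48765)
flip (37107/48765) -> (48765/37107): both odd, 37107 mod 4 = 3, 48765 mod 4 = 1, so the flip contributes +1; sign now -1
(48765/37107): 48765 mod 37107 = 11658, so (48765/37107) = (11658/37107)
factor out 2^1: 11658 = 2^1·5829; with 37107 mod 8 = 3, (2/37107) = -1; sign now +1; continue with (5829/37107)
flip (5829/37107) -> (37107/5829): both odd, 5829 mod 4 = 1, 37107 mod 4 = 3, so the flip contributes +1; sign now +1
(37107/5829): 37107 mod 5829 = 2133, so (37107/5829) = (2133/5829)
flip (2133/5829) -> (5829/2133): both odd, 2133 mod 4 = 1, 5829 mod 4 = 1, so the flip contributes +1; sign now +1
(5829/2133): 5829 mod 2133 = 1563, so (5829/2133) = (1563/2133)
flip (1563/2133) -> (2133/1563): both odd, 1563 mod 4 = 3, 2133 mod 4 = 1, so the flip contributes +1; sign now +1
(2133/1563): 2133 mod 1563 = 570, so (2133/1563) = (570/1563)
factor out 2^1: 570 = 2^1·285; with 1563 mod 8 = 3, (2/1563) = -1; sign now -1; continue with (285/1563)
flip (285/1563) -> (1563/285): both odd, 285 mod 4 = 1, 1563 mod 4 = 3, so the flip contributes +1; sign now -1
(1563/285): 1563 mod 285 = 138, so (1563/285) = (138/285)
factor out 2^1: 138 = 2^1·69; with 285 mod 8 = 5, (2/285) = -1; sign now +1; continue with (69/285)
flip (69/285) -> (285/69): both odd, 69 mod 4 = 1, 285 mod 4 = 1, so the flip contributes +1; sign now +1
(285/69): 285 mod 69 = 9, so (285/69) = (9/69)
flip (9/69) -> (69/9): both odd, 9 mod 4 = 1, 69 mod 4 = 1, so the flip contributes +1; sign now +1
(69/9): 69 mod 9 = 6, so (69/9) = (6/9)
factor out 2^1: 6 = 2^1·3; with 9 mod 8 = 1, (2/9) = +1; sign now +1; continue with (3/9)
flip (3/9) -> (9/3): both odd, 3 mod 4 = 3, 9 mod 4 = 1, so the flip contributes +1; sign now +1
(9/3): 9 mod 3 = 0, so (9/3) = (0/3)
reached (0/3); gcd(a, n) > 1, so (0/3) = 0 and the symbol is 0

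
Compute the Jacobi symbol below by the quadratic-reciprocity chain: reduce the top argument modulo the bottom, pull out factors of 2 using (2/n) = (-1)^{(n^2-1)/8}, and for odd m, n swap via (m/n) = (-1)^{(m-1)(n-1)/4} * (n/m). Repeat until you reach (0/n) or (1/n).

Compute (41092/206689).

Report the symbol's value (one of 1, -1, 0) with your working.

41092 = 2^2·10273; (2/206689) = +1 since 206689 mod 8 = 1, so (41092/206689) = (+1)^2·(10273/206689); sign now +1
reciprocity: (10273/206689) = +1·(206689/10273) since 10273 mod 4 = 1, 206689 mod 4 = 1; sign now +1
(206689/10273) = (1229/10273)   [reduce mod 10273]
reciprocity: (1229/10273) = +1·(10273/1229) since 1229 mod 4 = 1, 10273 mod 4 = 1; sign now +1
(10273/1229) = (441/1229)   [reduce mod 1229]
reciprocity: (441/1229) = +1·(1229/441) since 441 mod 4 = 1, 1229 mod 4 = 1; sign now +1
(1229/441) = (347/441)   [reduce mod 441]
reciprocity: (347/441) = +1·(441/347) since 347 mod 4 = 3, 441 mod 4 = 1; sign now +1
(441/347) = (94/347)   [reduce mod 347]
94 = 2^1·47; (2/347) = -1 since 347 mod 8 = 3, so (94/347) = (-1)^1·(47/347); sign now -1
reciprocity: (47/347) = -1·(347/47) since 47 mod 4 = 3, 347 mod 4 = 3; sign now +1
(347/47) = (18/47)   [reduce mod 47]
18 = 2^1·9; (2/47) = +1 since 47 mod 8 = 7, so (18/47) = (+1)^1·(9/47); sign now +1
reciprocity: (9/47) = +1·(47/9) since 9 mod 4 = 1, 47 mod 4 = 3; sign now +1
(47/9) = (2/9)   [reduce mod 9]
2 = 2^1·1; (2/9) = +1 since 9 mod 8 = 1, so (2/9) = (+1)^1·(1/9); sign now +1
(1/9) = 1; final value = sign = +1

1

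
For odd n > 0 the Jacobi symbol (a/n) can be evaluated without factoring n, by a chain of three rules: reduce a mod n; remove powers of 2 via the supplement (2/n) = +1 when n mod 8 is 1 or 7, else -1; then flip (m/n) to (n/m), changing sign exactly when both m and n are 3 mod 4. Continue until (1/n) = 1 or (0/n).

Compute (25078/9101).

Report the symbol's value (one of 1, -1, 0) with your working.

(25078/9101) = (6876/9101)   [reduce mod 9101]
6876 = 2^2·1719; (2/9101) = -1 since 9101 mod 8 = 5, so (6876/9101) = (-1)^2·(1719/9101); sign now +1
reciprocity: (1719/9101) = +1·(9101/1719) since 1719 mod 4 = 3, 9101 mod 4 = 1; sign now +1
(9101/1719) = (506/1719)   [reduce mod 1719]
506 = 2^1·253; (2/1719) = +1 since 1719 mod 8 = 7, so (506/1719) = (+1)^1·(253/1719); sign now +1
reciprocity: (253/1719) = +1·(1719/253) since 253 mod 4 = 1, 1719 mod 4 = 3; sign now +1
(1719/253) = (201/253)   [reduce mod 253]
reciprocity: (201/253) = +1·(253/201) since 201 mod 4 = 1, 253 mod 4 = 1; sign now +1
(253/201) = (52/201)   [reduce mod 201]
52 = 2^2·13; (2/201) = +1 since 201 mod 8 = 1, so (52/201) = (+1)^2·(13/201); sign now +1
reciprocity: (13/201) = +1·(201/13) since 13 mod 4 = 1, 201 mod 4 = 1; sign now +1
(201/13) = (6/13)   [reduce mod 13]
6 = 2^1·3; (2/13) = -1 since 13 mod 8 = 5, so (6/13) = (-1)^1·(3/13); sign now -1
reciprocity: (3/13) = +1·(13/3) since 3 mod 4 = 3, 13 mod 4 = 1; sign now -1
(13/3) = (1/3)   [reduce mod 3]
(1/3) = 1; final value = sign = -1

-1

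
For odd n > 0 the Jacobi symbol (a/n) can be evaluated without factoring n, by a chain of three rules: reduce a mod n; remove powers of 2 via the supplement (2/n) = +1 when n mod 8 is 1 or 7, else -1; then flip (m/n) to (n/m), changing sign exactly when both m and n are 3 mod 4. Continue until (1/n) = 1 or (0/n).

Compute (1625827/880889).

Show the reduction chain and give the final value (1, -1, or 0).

(1625827/880889) = (744938/880889)   [reduce mod 880889]
744938 = 2^1·372469; (2/880889) = +1 since 880889 mod 8 = 1, so (744938/880889) = (+1)^1·(372469/880889); sign now +1
reciprocity: (372469/880889) = +1·(880889/372469) since 372469 mod 4 = 1, 880889 mod 4 = 1; sign now +1
(880889/372469) = (135951/372469)   [reduce mod 372469]
reciprocity: (135951/372469) = +1·(372469/135951) since 135951 mod 4 = 3, 372469 mod 4 = 1; sign now +1
(372469/135951) = (100567/135951)   [reduce mod 135951]
reciprocity: (100567/135951) = -1·(135951/100567) since 100567 mod 4 = 3, 135951 mod 4 = 3; sign now -1
(135951/100567) = (35384/100567)   [reduce mod 100567]
35384 = 2^3·4423; (2/100567) = +1 since 100567 mod 8 = 7, so (35384/100567) = (+1)^3·(4423/100567); sign now -1
reciprocity: (4423/100567) = -1·(100567/4423) since 4423 mod 4 = 3, 100567 mod 4 = 3; sign now +1
(100567/4423) = (3261/4423)   [reduce mod 4423]
reciprocity: (3261/4423) = +1·(4423/3261) since 3261 mod 4 = 1, 4423 mod 4 = 3; sign now +1
(4423/3261) = (1162/3261)   [reduce mod 3261]
1162 = 2^1·581; (2/3261) = -1 since 3261 mod 8 = 5, so (1162/3261) = (-1)^1·(581/3261); sign now -1
reciprocity: (581/3261) = +1·(3261/581) since 581 mod 4 = 1, 3261 mod 4 = 1; sign now -1
(3261/581) = (356/581)   [reduce mod 581]
356 = 2^2·89; (2/581) = -1 since 581 mod 8 = 5, so (356/581) = (-1)^2·(89/581); sign now -1
reciprocity: (89/581) = +1·(581/89) since 89 mod 4 = 1, 581 mod 4 = 1; sign now -1
(581/89) = (47/89)   [reduce mod 89]
reciprocity: (47/89) = +1·(89/47) since 47 mod 4 = 3, 89 mod 4 = 1; sign now -1
(89/47) = (42/47)   [reduce mod 47]
42 = 2^1·21; (2/47) = +1 since 47 mod 8 = 7, so (42/47) = (+1)^1·(21/47); sign now -1
reciprocity: (21/47) = +1·(47/21) since 21 mod 4 = 1, 47 mod 4 = 3; sign now -1
(47/21) = (5/21)   [reduce mod 21]
reciprocity: (5/21) = +1·(21/5) since 5 mod 4 = 1, 21 mod 4 = 1; sign now -1
(21/5) = (1/5)   [reduce mod 5]
(1/5) = 1; final value = sign = -1

-1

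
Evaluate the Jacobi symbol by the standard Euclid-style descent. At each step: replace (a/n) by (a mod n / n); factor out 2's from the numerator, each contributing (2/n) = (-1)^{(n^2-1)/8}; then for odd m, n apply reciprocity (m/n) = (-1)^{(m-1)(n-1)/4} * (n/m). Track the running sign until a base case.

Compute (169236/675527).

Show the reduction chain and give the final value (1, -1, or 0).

169236 = 2^2·42309; (2/675527) = +1 since 675527 mod 8 = 7, so (169236/675527) = (+1)^2·(42309/675527); sign now +1
reciprocity: (42309/675527) = +1·(675527/42309) since 42309 mod 4 = 1, 675527 mod 4 = 3; sign now +1
(675527/42309) = (40892/42309)   [reduce mod 42309]
40892 = 2^2·10223; (2/42309) = -1 since 42309 mod 8 = 5, so (40892/42309) = (-1)^2·(10223/42309); sign now +1
reciprocity: (10223/42309) = +1·(42309/10223) since 10223 mod 4 = 3, 42309 mod 4 = 1; sign now +1
(42309/10223) = (1417/10223)   [reduce mod 10223]
reciprocity: (1417/10223) = +1·(10223/1417) since 1417 mod 4 = 1, 10223 mod 4 = 3; sign now +1
(10223/1417) = (304/1417)   [reduce mod 1417]
304 = 2^4·19; (2/1417) = +1 since 1417 mod 8 = 1, so (304/1417) = (+1)^4·(19/1417); sign now +1
reciprocity: (19/1417) = +1·(1417/19) since 19 mod 4 = 3, 1417 mod 4 = 1; sign now +1
(1417/19) = (11/19)   [reduce mod 19]
reciprocity: (11/19) = -1·(19/11) since 11 mod 4 = 3, 19 mod 4 = 3; sign now -1
(19/11) = (8/11)   [reduce mod 11]
8 = 2^3·1; (2/11) = -1 since 11 mod 8 = 3, so (8/11) = (-1)^3·(1/11); sign now +1
(1/11) = 1; final value = sign = +1

1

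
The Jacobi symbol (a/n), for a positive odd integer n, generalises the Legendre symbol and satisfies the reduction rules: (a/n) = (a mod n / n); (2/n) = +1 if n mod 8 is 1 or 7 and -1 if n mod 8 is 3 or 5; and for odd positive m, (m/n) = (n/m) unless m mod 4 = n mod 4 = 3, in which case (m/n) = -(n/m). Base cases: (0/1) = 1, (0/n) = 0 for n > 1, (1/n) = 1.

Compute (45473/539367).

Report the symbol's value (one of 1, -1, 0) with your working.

-1

reciprocity: (45473/539367) = +1·(539367/45473) since 45473 mod 4 = 1, 539367 mod 4 = 3; sign now +1
(539367/45473) = (39164/45473)   [reduce mod 45473]
39164 = 2^2·9791; (2/45473) = +1 since 45473 mod 8 = 1, so (39164/45473) = (+1)^2·(9791/45473); sign now +1
reciprocity: (9791/45473) = +1·(45473/9791) since 9791 mod 4 = 3, 45473 mod 4 = 1; sign now +1
(45473/9791) = (6309/9791)   [reduce mod 9791]
reciprocity: (6309/9791) = +1·(9791/6309) since 6309 mod 4 = 1, 9791 mod 4 = 3; sign now +1
(9791/6309) = (3482/6309)   [reduce mod 6309]
3482 = 2^1·1741; (2/6309) = -1 since 6309 mod 8 = 5, so (3482/6309) = (-1)^1·(1741/6309); sign now -1
reciprocity: (1741/6309) = +1·(6309/1741) since 1741 mod 4 = 1, 6309 mod 4 = 1; sign now -1
(6309/1741) = (1086/1741)   [reduce mod 1741]
1086 = 2^1·543; (2/1741) = -1 since 1741 mod 8 = 5, so (1086/1741) = (-1)^1·(543/1741); sign now +1
reciprocity: (543/1741) = +1·(1741/543) since 543 mod 4 = 3, 1741 mod 4 = 1; sign now +1
(1741/543) = (112/543)   [reduce mod 543]
112 = 2^4·7; (2/543) = +1 since 543 mod 8 = 7, so (112/543) = (+1)^4·(7/543); sign now +1
reciprocity: (7/543) = -1·(543/7) since 7 mod 4 = 3, 543 mod 4 = 3; sign now -1
(543/7) = (4/7)   [reduce mod 7]
4 = 2^2·1; (2/7) = +1 since 7 mod 8 = 7, so (4/7) = (+1)^2·(1/7); sign now -1
(1/7) = 1; final value = sign = -1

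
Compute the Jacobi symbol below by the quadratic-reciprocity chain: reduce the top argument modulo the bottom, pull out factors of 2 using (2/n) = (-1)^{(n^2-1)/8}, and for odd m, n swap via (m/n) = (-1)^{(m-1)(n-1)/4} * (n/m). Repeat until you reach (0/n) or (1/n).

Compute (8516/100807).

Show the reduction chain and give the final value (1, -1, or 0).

factor out 2^2: 8516 = 2^2·2129; with 100807 mod 8 = 7, (2/100807) = +1; sign now +1; continue with (2129/100807)
flip (2129/100807) -> (100807/2129): both odd, 2129 mod 4 = 1, 100807 mod 4 = 3, so the flip contributes +1; sign now +1
(100807/2129): 100807 mod 2129 = 744, so (100807/2129) = (744/2129)
factor out 2^3: 744 = 2^3·93; with 2129 mod 8 = 1, (2/2129) = +1; sign now +1; continue with (93/2129)
flip (93/2129) -> (2129/93): both odd, 93 mod 4 = 1, 2129 mod 4 = 1, so the flip contributes +1; sign now +1
(2129/93): 2129 mod 93 = 83, so (2129/93) = (83/93)
flip (83/93) -> (93/83): both odd, 83 mod 4 = 3, 93 mod 4 = 1, so the flip contributes +1; sign now +1
(93/83): 93 mod 83 = 10, so (93/83) = (10/83)
factor out 2^1: 10 = 2^1·5; with 83 mod 8 = 3, (2/83) = -1; sign now -1; continue with (5/83)
flip (5/83) -> (83/5): both odd, 5 mod 4 = 1, 83 mod 4 = 3, so the flip contributes +1; sign now -1
(83/5): 83 mod 5 = 3, so (83/5) = (3/5)
flip (3/5) -> (5/3): both odd, 3 mod 4 = 3, 5 mod 4 = 1, so the flip contributes +1; sign now -1
(5/3): 5 mod 3 = 2, so (5/3) = (2/3)
factor out 2^1: 2 = 2^1·1; with 3 mod 8 = 3, (2/3) = -1; sign now +1; continue with (1/3)
reached (1/3) = 1, so the symbol is +1

1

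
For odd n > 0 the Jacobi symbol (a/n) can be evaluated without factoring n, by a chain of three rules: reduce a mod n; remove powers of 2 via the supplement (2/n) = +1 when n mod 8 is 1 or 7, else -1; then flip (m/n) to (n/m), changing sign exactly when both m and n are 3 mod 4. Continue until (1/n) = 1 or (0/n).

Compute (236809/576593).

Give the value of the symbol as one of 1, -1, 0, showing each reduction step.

-1

flip (236809/576593) -> (576593/236809): both odd, 236809 mod 4 = 1, 576593 mod 4 = 1, so the flip contributes +1; sign now +1
(576593/236809): 576593 mod 236809 = 102975, so (576593/236809) = (102975/236809)
flip (102975/236809) -> (236809/102975): both odd, 102975 mod 4 = 3, 236809 mod 4 = 1, so the flip contributes +1; sign now +1
(236809/102975): 236809 mod 102975 = 30859, so (236809/102975) = (30859/102975)
flip (30859/102975) -> (102975/30859): both odd, 30859 mod 4 = 3, 102975 mod 4 = 3, so the flip contributes -1; sign now -1
(102975/30859): 102975 mod 30859 = 10398, so (102975/30859) = (10398/30859)
factor out 2^1: 10398 = 2^1·5199; with 30859 mod 8 = 3, (2/30859) = -1; sign now +1; continue with (5199/30859)
flip (5199/30859) -> (30859/5199): both odd, 5199 mod 4 = 3, 30859 mod 4 = 3, so the flip contributes -1; sign now -1
(30859/5199): 30859 mod 5199 = 4864, so (30859/5199) = (4864/5199)
factor out 2^8: 4864 = 2^8·19; with 5199 mod 8 = 7, (2/5199) = +1; sign now -1; continue with (19/5199)
flip (19/5199) -> (5199/19): both odd, 19 mod 4 = 3, 5199 mod 4 = 3, so the flip contributes -1; sign now +1
(5199/19): 5199 mod 19 = 12, so (5199/19) = (12/19)
factor out 2^2: 12 = 2^2·3; with 19 mod 8 = 3, (2/19) = -1; sign now +1; continue with (3/19)
flip (3/19) -> (19/3): both odd, 3 mod 4 = 3, 19 mod 4 = 3, so the flip contributes -1; sign now -1
(19/3): 19 mod 3 = 1, so (19/3) = (1/3)
reached (1/3) = 1, so the symbol is -1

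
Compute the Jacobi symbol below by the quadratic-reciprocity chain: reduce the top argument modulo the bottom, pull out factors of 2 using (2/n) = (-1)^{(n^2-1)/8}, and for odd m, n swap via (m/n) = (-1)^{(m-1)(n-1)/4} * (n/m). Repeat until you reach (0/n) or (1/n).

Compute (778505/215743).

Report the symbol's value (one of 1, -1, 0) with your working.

-1

(778505/215743): 778505 mod 215743 = 131276, so (778505/215743) = (131276/215743)
factor out 2^2: 131276 = 2^2·32819; with 215743 mod 8 = 7, (2/215743) = +1; sign now +1; continue with (32819/215743)
flip (32819/215743) -> (215743/32819): both odd, 32819 mod 4 = 3, 215743 mod 4 = 3, so the flip contributes -1; sign now -1
(215743/32819): 215743 mod 32819 = 18829, so (215743/32819) = (18829/32819)
flip (18829/32819) -> (32819/18829): both odd, 18829 mod 4 = 1, 32819 mod 4 = 3, so the flip contributes +1; sign now -1
(32819/18829): 32819 mod 18829 = 13990, so (32819/18829) = (13990/18829)
factor out 2^1: 13990 = 2^1·6995; with 18829 mod 8 = 5, (2/18829) = -1; sign now +1; continue with (6995/18829)
flip (6995/18829) -> (18829/6995): both odd, 6995 mod 4 = 3, 18829 mod 4 = 1, so the flip contributes +1; sign now +1
(18829/6995): 18829 mod 6995 = 4839, so (18829/6995) = (4839/6995)
flip (4839/6995) -> (6995/4839): both odd, 4839 mod 4 = 3, 6995 mod 4 = 3, so the flip contributes -1; sign now -1
(6995/4839): 6995 mod 4839 = 2156, so (6995/4839) = (2156/4839)
factor out 2^2: 2156 = 2^2·539; with 4839 mod 8 = 7, (2/4839) = +1; sign now -1; continue with (539/4839)
flip (539/4839) -> (4839/539): both odd, 539 mod 4 = 3, 4839 mod 4 = 3, so the flip contributes -1; sign now +1
(4839/539): 4839 mod 539 = 527, so (4839/539) = (527/539)
flip (527/539) -> (539/527): both odd, 527 mod 4 = 3, 539 mod 4 = 3, so the flip contributes -1; sign now -1
(539/527): 539 mod 527 = 12, so (539/527) = (12/527)
factor out 2^2: 12 = 2^2·3; with 527 mod 8 = 7, (2/527) = +1; sign now -1; continue with (3/527)
flip (3/527) -> (527/3): both odd, 3 mod 4 = 3, 527 mod 4 = 3, so the flip contributes -1; sign now +1
(527/3): 527 mod 3 = 2, so (527/3) = (2/3)
factor out 2^1: 2 = 2^1·1; with 3 mod 8 = 3, (2/3) = -1; sign now -1; continue with (1/3)
reached (1/3) = 1, so the symbol is -1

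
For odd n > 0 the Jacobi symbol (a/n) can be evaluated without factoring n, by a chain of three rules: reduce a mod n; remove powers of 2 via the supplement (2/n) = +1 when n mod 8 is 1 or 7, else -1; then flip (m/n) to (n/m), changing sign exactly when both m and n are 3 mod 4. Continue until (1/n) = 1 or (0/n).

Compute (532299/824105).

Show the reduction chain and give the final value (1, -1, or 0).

reciprocity: (532299/824105) = +1·(824105/532299) since 532299 mod 4 = 3, 824105 mod 4 = 1; sign now +1
(824105/532299) = (291806/532299)   [reduce mod 532299]
291806 = 2^1·145903; (2/532299) = -1 since 532299 mod 8 = 3, so (291806/532299) = (-1)^1·(145903/532299); sign now -1
reciprocity: (145903/532299) = -1·(532299/145903) since 145903 mod 4 = 3, 532299 mod 4 = 3; sign now +1
(532299/145903) = (94590/145903)   [reduce mod 145903]
94590 = 2^1·47295; (2/145903) = +1 since 145903 mod 8 = 7, so (94590/145903) = (+1)^1·(47295/145903); sign now +1
reciprocity: (47295/145903) = -1·(145903/47295) since 47295 mod 4 = 3, 145903 mod 4 = 3; sign now -1
(145903/47295) = (4018/47295)   [reduce mod 47295]
4018 = 2^1·2009; (2/47295) = +1 since 47295 mod 8 = 7, so (4018/47295) = (+1)^1·(2009/47295); sign now -1
reciprocity: (2009/47295) = +1·(47295/2009) since 2009 mod 4 = 1, 47295 mod 4 = 3; sign now -1
(47295/2009) = (1088/2009)   [reduce mod 2009]
1088 = 2^6·17; (2/2009) = +1 since 2009 mod 8 = 1, so (1088/2009) = (+1)^6·(17/2009); sign now -1
reciprocity: (17/2009) = +1·(2009/17) since 17 mod 4 = 1, 2009 mod 4 = 1; sign now -1
(2009/17) = (3/17)   [reduce mod 17]
reciprocity: (3/17) = +1·(17/3) since 3 mod 4 = 3, 17 mod 4 = 1; sign now -1
(17/3) = (2/3)   [reduce mod 3]
2 = 2^1·1; (2/3) = -1 since 3 mod 8 = 3, so (2/3) = (-1)^1·(1/3); sign now +1
(1/3) = 1; final value = sign = +1

1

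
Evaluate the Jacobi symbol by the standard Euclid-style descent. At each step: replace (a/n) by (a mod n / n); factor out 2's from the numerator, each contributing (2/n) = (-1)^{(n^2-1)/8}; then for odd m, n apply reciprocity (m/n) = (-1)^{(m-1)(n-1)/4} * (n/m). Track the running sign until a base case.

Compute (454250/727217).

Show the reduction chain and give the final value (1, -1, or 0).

-1

factor out 2^1: 454250 = 2^1·227125; with 727217 mod 8 = 1, (2/727217) = +1; sign now +1; continue with (227125/727217)
flip (227125/727217) -> (727217/227125): both odd, 227125 mod 4 = 1, 727217 mod 4 = 1, so the flip contributes +1; sign now +1
(727217/227125): 727217 mod 227125 = 45842, so (727217/227125) = (45842/227125)
factor out 2^1: 45842 = 2^1·22921; with 227125 mod 8 = 5, (2/227125) = -1; sign now -1; continue with (22921/227125)
flip (22921/227125) -> (227125/22921): both odd, 22921 mod 4 = 1, 227125 mod 4 = 1, so the flip contributes +1; sign now -1
(227125/22921): 227125 mod 22921 = 20836, so (227125/22921) = (20836/22921)
factor out 2^2: 20836 = 2^2·5209; with 22921 mod 8 = 1, (2/22921) = +1; sign now -1; continue with (5209/22921)
flip (5209/22921) -> (22921/5209): both odd, 5209 mod 4 = 1, 22921 mod 4 = 1, so the flip contributes +1; sign now -1
(22921/5209): 22921 mod 5209 = 2085, so (22921/5209) = (2085/5209)
flip (2085/5209) -> (5209/2085): both odd, 2085 mod 4 = 1, 5209 mod 4 = 1, so the flip contributes +1; sign now -1
(5209/2085): 5209 mod 2085 = 1039, so (5209/2085) = (1039/2085)
flip (1039/2085) -> (2085/1039): both odd, 1039 mod 4 = 3, 2085 mod 4 = 1, so the flip contributes +1; sign now -1
(2085/1039): 2085 mod 1039 = 7, so (2085/1039) = (7/1039)
flip (7/1039) -> (1039/7): both odd, 7 mod 4 = 3, 1039 mod 4 = 3, so the flip contributes -1; sign now +1
(1039/7): 1039 mod 7 = 3, so (1039/7) = (3/7)
flip (3/7) -> (7/3): both odd, 3 mod 4 = 3, 7 mod 4 = 3, so the flip contributes -1; sign now -1
(7/3): 7 mod 3 = 1, so (7/3) = (1/3)
reached (1/3) = 1, so the symbol is -1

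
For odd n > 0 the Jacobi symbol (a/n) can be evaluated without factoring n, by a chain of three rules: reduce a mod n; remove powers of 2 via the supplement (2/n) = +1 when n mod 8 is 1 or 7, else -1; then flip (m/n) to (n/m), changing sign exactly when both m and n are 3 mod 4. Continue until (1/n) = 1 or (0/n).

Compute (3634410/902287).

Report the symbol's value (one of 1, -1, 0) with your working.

(3634410/902287) = (25262/902287)   [reduce mod 902287]
25262 = 2^1·12631; (2/902287) = +1 since 902287 mod 8 = 7, so (25262/902287) = (+1)^1·(12631/902287); sign now +1
reciprocity: (12631/902287) = -1·(902287/12631) since 12631 mod 4 = 3, 902287 mod 4 = 3; sign now -1
(902287/12631) = (5486/12631)   [reduce mod 12631]
5486 = 2^1·2743; (2/12631) = +1 since 12631 mod 8 = 7, so (5486/12631) = (+1)^1·(2743/12631); sign now -1
reciprocity: (2743/12631) = -1·(12631/2743) since 2743 mod 4 = 3, 12631 mod 4 = 3; sign now +1
(12631/2743) = (1659/2743)   [reduce mod 2743]
reciprocity: (1659/2743) = -1·(2743/1659) since 1659 mod 4 = 3, 2743 mod 4 = 3; sign now -1
(2743/1659) = (1084/1659)   [reduce mod 1659]
1084 = 2^2·271; (2/1659) = -1 since 1659 mod 8 = 3, so (1084/1659) = (-1)^2·(271/1659); sign now -1
reciprocity: (271/1659) = -1·(1659/271) since 271 mod 4 = 3, 1659 mod 4 = 3; sign now +1
(1659/271) = (33/271)   [reduce mod 271]
reciprocity: (33/271) = +1·(271/33) since 33 mod 4 = 1, 271 mod 4 = 3; sign now +1
(271/33) = (7/33)   [reduce mod 33]
reciprocity: (7/33) = +1·(33/7) since 7 mod 4 = 3, 33 mod 4 = 1; sign now +1
(33/7) = (5/7)   [reduce mod 7]
reciprocity: (5/7) = +1·(7/5) since 5 mod 4 = 1, 7 mod 4 = 3; sign now +1
(7/5) = (2/5)   [reduce mod 5]
2 = 2^1·1; (2/5) = -1 since 5 mod 8 = 5, so (2/5) = (-1)^1·(1/5); sign now -1
(1/5) = 1; final value = sign = -1

-1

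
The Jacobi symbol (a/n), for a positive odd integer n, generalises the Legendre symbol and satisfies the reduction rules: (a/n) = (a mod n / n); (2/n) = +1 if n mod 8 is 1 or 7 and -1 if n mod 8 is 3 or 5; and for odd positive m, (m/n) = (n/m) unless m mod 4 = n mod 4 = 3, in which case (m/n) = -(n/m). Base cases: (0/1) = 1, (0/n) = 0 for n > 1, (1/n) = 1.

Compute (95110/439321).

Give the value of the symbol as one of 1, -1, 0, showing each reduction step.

-1

factor out 2^1: 95110 = 2^1·47555; with 439321 mod 8 = 1, (2/439321) = +1; sign now +1; continue with (47555/439321)
flip (47555/439321) -> (439321/47555): both odd, 47555 mod 4 = 3, 439321 mod 4 = 1, so the flip contributes +1; sign now +1
(439321/47555): 439321 mod 47555 = 11326, so (439321/47555) = (11326/47555)
factor out 2^1: 11326 = 2^1·5663; with 47555 mod 8 = 3, (2/47555) = -1; sign now -1; continue with (5663/47555)
flip (5663/47555) -> (47555/5663): both odd, 5663 mod 4 = 3, 47555 mod 4 = 3, so the flip contributes -1; sign now +1
(47555/5663): 47555 mod 5663 = 2251, so (47555/5663) = (2251/5663)
flip (2251/5663) -> (5663/2251): both odd, 2251 mod 4 = 3, 5663 mod 4 = 3, so the flip contributes -1; sign now -1
(5663/2251): 5663 mod 2251 = 1161, so (5663/2251) = (1161/2251)
flip (1161/2251) -> (2251/1161): both odd, 1161 mod 4 = 1, 2251 mod 4 = 3, so the flip contributes +1; sign now -1
(2251/1161): 2251 mod 1161 = 1090, so (2251/1161) = (1090/1161)
factor out 2^1: 1090 = 2^1·545; with 1161 mod 8 = 1, (2/1161) = +1; sign now -1; continue with (545/1161)
flip (545/1161) -> (1161/545): both odd, 545 mod 4 = 1, 1161 mod 4 = 1, so the flip contributes +1; sign now -1
(1161/545): 1161 mod 545 = 71, so (1161/545) = (71/545)
flip (71/545) -> (545/71): both odd, 71 mod 4 = 3, 545 mod 4 = 1, so the flip contributes +1; sign now -1
(545/71): 545 mod 71 = 48, so (545/71) = (48/71)
factor out 2^4: 48 = 2^4·3; with 71 mod 8 = 7, (2/71) = +1; sign now -1; continue with (3/71)
flip (3/71) -> (71/3): both odd, 3 mod 4 = 3, 71 mod 4 = 3, so the flip contributes -1; sign now +1
(71/3): 71 mod 3 = 2, so (71/3) = (2/3)
factor out 2^1: 2 = 2^1·1; with 3 mod 8 = 3, (2/3) = -1; sign now -1; continue with (1/3)
reached (1/3) = 1, so the symbol is -1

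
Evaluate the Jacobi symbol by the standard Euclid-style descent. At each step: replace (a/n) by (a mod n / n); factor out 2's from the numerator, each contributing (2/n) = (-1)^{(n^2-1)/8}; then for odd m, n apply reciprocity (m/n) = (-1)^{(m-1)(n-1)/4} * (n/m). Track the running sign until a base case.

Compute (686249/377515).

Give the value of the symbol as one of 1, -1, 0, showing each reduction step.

1

(686249/377515) = (308734/377515)   [reduce mod 377515]
308734 = 2^1·154367; (2/377515) = -1 since 377515 mod 8 = 3, so (308734/377515) = (-1)^1·(154367/377515); sign now -1
reciprocity: (154367/377515) = -1·(377515/154367) since 154367 mod 4 = 3, 377515 mod 4 = 3; sign now +1
(377515/154367) = (68781/154367)   [reduce mod 154367]
reciprocity: (68781/154367) = +1·(154367/68781) since 68781 mod 4 = 1, 154367 mod 4 = 3; sign now +1
(154367/68781) = (16805/68781)   [reduce mod 68781]
reciprocity: (16805/68781) = +1·(68781/16805) since 16805 mod 4 = 1, 68781 mod 4 = 1; sign now +1
(68781/16805) = (1561/16805)   [reduce mod 16805]
reciprocity: (1561/16805) = +1·(16805/1561) since 1561 mod 4 = 1, 16805 mod 4 = 1; sign now +1
(16805/1561) = (1195/1561)   [reduce mod 1561]
reciprocity: (1195/1561) = +1·(1561/1195) since 1195 mod 4 = 3, 1561 mod 4 = 1; sign now +1
(1561/1195) = (366/1195)   [reduce mod 1195]
366 = 2^1·183; (2/1195) = -1 since 1195 mod 8 = 3, so (366/1195) = (-1)^1·(183/1195); sign now -1
reciprocity: (183/1195) = -1·(1195/183) since 183 mod 4 = 3, 1195 mod 4 = 3; sign now +1
(1195/183) = (97/183)   [reduce mod 183]
reciprocity: (97/183) = +1·(183/97) since 97 mod 4 = 1, 183 mod 4 = 3; sign now +1
(183/97) = (86/97)   [reduce mod 97]
86 = 2^1·43; (2/97) = +1 since 97 mod 8 = 1, so (86/97) = (+1)^1·(43/97); sign now +1
reciprocity: (43/97) = +1·(97/43) since 43 mod 4 = 3, 97 mod 4 = 1; sign now +1
(97/43) = (11/43)   [reduce mod 43]
reciprocity: (11/43) = -1·(43/11) since 11 mod 4 = 3, 43 mod 4 = 3; sign now -1
(43/11) = (10/11)   [reduce mod 11]
10 = 2^1·5; (2/11) = -1 since 11 mod 8 = 3, so (10/11) = (-1)^1·(5/11); sign now +1
reciprocity: (5/11) = +1·(11/5) since 5 mod 4 = 1, 11 mod 4 = 3; sign now +1
(11/5) = (1/5)   [reduce mod 5]
(1/5) = 1; final value = sign = +1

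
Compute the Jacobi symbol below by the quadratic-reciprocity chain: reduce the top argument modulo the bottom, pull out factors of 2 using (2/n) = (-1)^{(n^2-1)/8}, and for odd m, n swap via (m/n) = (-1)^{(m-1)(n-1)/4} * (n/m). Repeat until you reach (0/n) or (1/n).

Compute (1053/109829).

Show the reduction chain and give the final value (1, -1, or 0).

-1

reciprocity: (1053/109829) = +1·(109829/1053) since 1053 mod 4 = 1, 109829 mod 4 = 1; sign now +1
(109829/1053) = (317/1053)   [reduce mod 1053]
reciprocity: (317/1053) = +1·(1053/317) since 317 mod 4 = 1, 1053 mod 4 = 1; sign now +1
(1053/317) = (102/317)   [reduce mod 317]
102 = 2^1·51; (2/317) = -1 since 317 mod 8 = 5, so (102/317) = (-1)^1·(51/317); sign now -1
reciprocity: (51/317) = +1·(317/51) since 51 mod 4 = 3, 317 mod 4 = 1; sign now -1
(317/51) = (11/51)   [reduce mod 51]
reciprocity: (11/51) = -1·(51/11) since 11 mod 4 = 3, 51 mod 4 = 3; sign now +1
(51/11) = (7/11)   [reduce mod 11]
reciprocity: (7/11) = -1·(11/7) since 7 mod 4 = 3, 11 mod 4 = 3; sign now -1
(11/7) = (4/7)   [reduce mod 7]
4 = 2^2·1; (2/7) = +1 since 7 mod 8 = 7, so (4/7) = (+1)^2·(1/7); sign now -1
(1/7) = 1; final value = sign = -1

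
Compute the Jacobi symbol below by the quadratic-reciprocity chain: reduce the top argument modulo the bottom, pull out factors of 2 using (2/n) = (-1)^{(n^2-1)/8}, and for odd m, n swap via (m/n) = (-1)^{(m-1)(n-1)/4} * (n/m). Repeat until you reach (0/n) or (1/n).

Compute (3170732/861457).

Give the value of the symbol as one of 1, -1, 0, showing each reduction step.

1

(3170732/861457) = (586361/861457)   [reduce mod 861457]
reciprocity: (586361/861457) = +1·(861457/586361) since 586361 mod 4 = 1, 861457 mod 4 = 1; sign now +1
(861457/586361) = (275096/586361)   [reduce mod 586361]
275096 = 2^3·34387; (2/586361) = +1 since 586361 mod 8 = 1, so (275096/586361) = (+1)^3·(34387/586361); sign now +1
reciprocity: (34387/586361) = +1·(586361/34387) since 34387 mod 4 = 3, 586361 mod 4 = 1; sign now +1
(586361/34387) = (1782/34387)   [reduce mod 34387]
1782 = 2^1·891; (2/34387) = -1 since 34387 mod 8 = 3, so (1782/34387) = (-1)^1·(891/34387); sign now -1
reciprocity: (891/34387) = -1·(34387/891) since 891 mod 4 = 3, 34387 mod 4 = 3; sign now +1
(34387/891) = (529/891)   [reduce mod 891]
reciprocity: (529/891) = +1·(891/529) since 529 mod 4 = 1, 891 mod 4 = 3; sign now +1
(891/529) = (362/529)   [reduce mod 529]
362 = 2^1·181; (2/529) = +1 since 529 mod 8 = 1, so (362/529) = (+1)^1·(181/529); sign now +1
reciprocity: (181/529) = +1·(529/181) since 181 mod 4 = 1, 529 mod 4 = 1; sign now +1
(529/181) = (167/181)   [reduce mod 181]
reciprocity: (167/181) = +1·(181/167) since 167 mod 4 = 3, 181 mod 4 = 1; sign now +1
(181/167) = (14/167)   [reduce mod 167]
14 = 2^1·7; (2/167) = +1 since 167 mod 8 = 7, so (14/167) = (+1)^1·(7/167); sign now +1
reciprocity: (7/167) = -1·(167/7) since 7 mod 4 = 3, 167 mod 4 = 3; sign now -1
(167/7) = (6/7)   [reduce mod 7]
6 = 2^1·3; (2/7) = +1 since 7 mod 8 = 7, so (6/7) = (+1)^1·(3/7); sign now -1
reciprocity: (3/7) = -1·(7/3) since 3 mod 4 = 3, 7 mod 4 = 3; sign now +1
(7/3) = (1/3)   [reduce mod 3]
(1/3) = 1; final value = sign = +1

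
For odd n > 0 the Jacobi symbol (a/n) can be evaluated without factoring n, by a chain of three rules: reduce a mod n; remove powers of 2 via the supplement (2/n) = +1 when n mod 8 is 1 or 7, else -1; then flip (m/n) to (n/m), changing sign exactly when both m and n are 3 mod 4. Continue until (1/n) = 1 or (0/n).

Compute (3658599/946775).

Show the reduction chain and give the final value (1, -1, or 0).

1

(3658599/946775): 3658599 mod 946775 = 818274, so (3658599/946775) = (818274/946775)
factor out 2^1: 818274 = 2^1·409137; with 946775 mod 8 = 7, (2/946775) = +1; sign now +1; continue with (409137/946775)
flip (409137/946775) -> (946775/409137): both odd, 409137 mod 4 = 1, 946775 mod 4 = 3, so the flip contributes +1; sign now +1
(946775/409137): 946775 mod 409137 = 128501, so (946775/409137) = (128501/409137)
flip (128501/409137) -> (409137/128501): both odd, 128501 mod 4 = 1, 409137 mod 4 = 1, so the flip contributes +1; sign now +1
(409137/128501): 409137 mod 128501 = 23634, so (409137/128501) = (23634/128501)
factor out 2^1: 23634 = 2^1·11817; with 128501 mod 8 = 5, (2/128501) = -1; sign now -1; continue with (11817/128501)
flip (11817/128501) -> (128501/11817): both odd, 11817 mod 4 = 1, 128501 mod 4 = 1, so the flip contributes +1; sign now -1
(128501/11817): 128501 mod 11817 = 10331, so (128501/11817) = (10331/11817)
flip (10331/11817) -> (11817/10331): both odd, 10331 mod 4 = 3, 11817 mod 4 = 1, so the flip contributes +1; sign now -1
(11817/10331): 11817 mod 10331 = 1486, so (11817/10331) = (1486/10331)
factor out 2^1: 1486 = 2^1·743; with 10331 mod 8 = 3, (2/10331) = -1; sign now +1; continue with (743/10331)
flip (743/10331) -> (10331/743): both odd, 743 mod 4 = 3, 10331 mod 4 = 3, so the flip contributes -1; sign now -1
(10331/743): 10331 mod 743 = 672, so (10331/743) = (672/743)
factor out 2^5: 672 = 2^5·21; with 743 mod 8 = 7, (2/743) = +1; sign now -1; continue with (21/743)
flip (21/743) -> (743/21): both odd, 21 mod 4 = 1, 743 mod 4 = 3, so the flip contributes +1; sign now -1
(743/21): 743 mod 21 = 8, so (743/21) = (8/21)
factor out 2^3: 8 = 2^3·1; with 21 mod 8 = 5, (2/21) = -1; sign now +1; continue with (1/21)
reached (1/21) = 1, so the symbol is +1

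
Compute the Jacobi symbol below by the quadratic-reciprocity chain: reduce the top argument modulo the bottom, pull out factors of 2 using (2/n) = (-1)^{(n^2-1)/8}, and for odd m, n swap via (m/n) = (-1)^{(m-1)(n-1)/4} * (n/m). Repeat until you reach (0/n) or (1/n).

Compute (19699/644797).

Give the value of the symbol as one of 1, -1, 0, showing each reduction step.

-1

reciprocity: (19699/644797) = +1·(644797/19699) since 19699 mod 4 = 3, 644797 mod 4 = 1; sign now +1
(644797/19699) = (14429/19699)   [reduce mod 19699]
reciprocity: (14429/19699) = +1·(19699/14429) since 14429 mod 4 = 1, 19699 mod 4 = 3; sign now +1
(19699/14429) = (5270/14429)   [reduce mod 14429]
5270 = 2^1·2635; (2/14429) = -1 since 14429 mod 8 = 5, so (5270/14429) = (-1)^1·(2635/14429); sign now -1
reciprocity: (2635/14429) = +1·(14429/2635) since 2635 mod 4 = 3, 14429 mod 4 = 1; sign now -1
(14429/2635) = (1254/2635)   [reduce mod 2635]
1254 = 2^1·627; (2/2635) = -1 since 2635 mod 8 = 3, so (1254/2635) = (-1)^1·(627/2635); sign now +1
reciprocity: (627/2635) = -1·(2635/627) since 627 mod 4 = 3, 2635 mod 4 = 3; sign now -1
(2635/627) = (127/627)   [reduce mod 627]
reciprocity: (127/627) = -1·(627/127) since 127 mod 4 = 3, 627 mod 4 = 3; sign now +1
(627/127) = (119/127)   [reduce mod 127]
reciprocity: (119/127) = -1·(127/119) since 119 mod 4 = 3, 127 mod 4 = 3; sign now -1
(127/119) = (8/119)   [reduce mod 119]
8 = 2^3·1; (2/119) = +1 since 119 mod 8 = 7, so (8/119) = (+1)^3·(1/119); sign now -1
(1/119) = 1; final value = sign = -1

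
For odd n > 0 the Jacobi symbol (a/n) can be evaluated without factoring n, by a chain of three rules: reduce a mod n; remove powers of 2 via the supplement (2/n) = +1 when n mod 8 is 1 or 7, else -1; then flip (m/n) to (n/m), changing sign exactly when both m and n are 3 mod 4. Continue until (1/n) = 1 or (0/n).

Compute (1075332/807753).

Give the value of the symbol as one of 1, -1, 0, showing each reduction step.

(1075332/807753) = (267579/807753)   [reduce mod 807753]
reciprocity: (267579/807753) = +1·(807753/267579) since 267579 mod 4 = 3, 807753 mod 4 = 1; sign now +1
(807753/267579) = (5016/267579)   [reduce mod 267579]
5016 = 2^3·627; (2/267579) = -1 since 267579 mod 8 = 3, so (5016/267579) = (-1)^3·(627/267579); sign now -1
reciprocity: (627/267579) = -1·(267579/627) since 627 mod 4 = 3, 267579 mod 4 = 3; sign now +1
(267579/627) = (477/627)   [reduce mod 627]
reciprocity: (477/627) = +1·(627/477) since 477 mod 4 = 1, 627 mod 4 = 3; sign now +1
(627/477) = (150/477)   [reduce mod 477]
150 = 2^1·75; (2/477) = -1 since 477 mod 8 = 5, so (150/477) = (-1)^1·(75/477); sign now -1
reciprocity: (75/477) = +1·(477/75) since 75 mod 4 = 3, 477 mod 4 = 1; sign now -1
(477/75) = (27/75)   [reduce mod 75]
reciprocity: (27/75) = -1·(75/27) since 27 mod 4 = 3, 75 mod 4 = 3; sign now +1
(75/27) = (21/27)   [reduce mod 27]
reciprocity: (21/27) = +1·(27/21) since 21 mod 4 = 1, 27 mod 4 = 3; sign now +1
(27/21) = (6/21)   [reduce mod 21]
6 = 2^1·3; (2/21) = -1 since 21 mod 8 = 5, so (6/21) = (-1)^1·(3/21); sign now -1
reciprocity: (3/21) = +1·(21/3) since 3 mod 4 = 3, 21 mod 4 = 1; sign now -1
(21/3) = (0/3)   [reduce mod 3]
(0/3) = 0   [gcd(a, n) > 1]; final value = 0

0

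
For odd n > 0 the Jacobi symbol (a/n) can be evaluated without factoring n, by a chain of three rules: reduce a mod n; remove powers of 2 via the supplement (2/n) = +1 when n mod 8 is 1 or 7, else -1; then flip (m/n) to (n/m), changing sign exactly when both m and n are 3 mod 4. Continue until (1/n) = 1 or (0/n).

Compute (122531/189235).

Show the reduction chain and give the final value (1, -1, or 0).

flip (122531/189235) -> (189235/122531): both odd, 122531 mod 4 = 3, 189235 mod 4 = 3, so the flip contributes -1; sign now -1
(189235/122531): 189235 mod 122531 = 66704, so (189235/122531) = (66704/122531)
factor out 2^4: 66704 = 2^4·4169; with 122531 mod 8 = 3, (2/122531) = -1; sign now -1; continue with (4169/122531)
flip (4169/122531) -> (122531/4169): both odd, 4169 mod 4 = 1, 122531 mod 4 = 3, so the flip contributes +1; sign now -1
(122531/4169): 122531 mod 4169 = 1630, so (122531/4169) = (1630/4169)
factor out 2^1: 1630 = 2^1·815; with 4169 mod 8 = 1, (2/4169) = +1; sign now -1; continue with (815/4169)
flip (815/4169) -> (4169/815): both odd, 815 mod 4 = 3, 4169 mod 4 = 1, so the flip contributes +1; sign now -1
(4169/815): 4169 mod 815 = 94, so (4169/815) = (94/815)
factor out 2^1: 94 = 2^1·47; with 815 mod 8 = 7, (2/815) = +1; sign now -1; continue with (47/815)
flip (47/815) -> (815/47): both odd, 47 mod 4 = 3, 815 mod 4 = 3, so the flip contributes -1; sign now +1
(815/47): 815 mod 47 = 16, so (815/47) = (16/47)
factor out 2^4: 16 = 2^4·1; with 47 mod 8 = 7, (2/47) = +1; sign now +1; continue with (1/47)
reached (1/47) = 1, so the symbol is +1

1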